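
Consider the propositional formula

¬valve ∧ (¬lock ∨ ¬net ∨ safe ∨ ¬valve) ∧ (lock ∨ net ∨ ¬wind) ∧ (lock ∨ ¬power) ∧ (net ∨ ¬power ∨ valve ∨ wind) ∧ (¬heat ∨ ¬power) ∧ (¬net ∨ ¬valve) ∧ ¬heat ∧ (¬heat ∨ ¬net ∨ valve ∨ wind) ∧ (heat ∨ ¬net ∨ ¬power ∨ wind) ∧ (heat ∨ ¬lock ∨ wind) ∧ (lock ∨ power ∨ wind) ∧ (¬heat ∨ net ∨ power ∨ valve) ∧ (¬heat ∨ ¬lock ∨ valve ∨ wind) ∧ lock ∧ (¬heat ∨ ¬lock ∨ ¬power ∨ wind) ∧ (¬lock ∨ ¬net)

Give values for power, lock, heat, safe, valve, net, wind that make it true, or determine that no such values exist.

power=F, lock=T, heat=F, safe=F, valve=F, net=F, wind=T

Unit clause (¬valve) forces valve = False.
Unit clause (¬heat) forces heat = False.
Unit clause (lock) forces lock = True.
In (¬lock ∨ ¬net) only ¬net is left, so net = False.
In (heat ∨ ¬lock ∨ wind) only wind is left, so wind = True.
Set power = False.
Set safe = False.
All clauses satisfied.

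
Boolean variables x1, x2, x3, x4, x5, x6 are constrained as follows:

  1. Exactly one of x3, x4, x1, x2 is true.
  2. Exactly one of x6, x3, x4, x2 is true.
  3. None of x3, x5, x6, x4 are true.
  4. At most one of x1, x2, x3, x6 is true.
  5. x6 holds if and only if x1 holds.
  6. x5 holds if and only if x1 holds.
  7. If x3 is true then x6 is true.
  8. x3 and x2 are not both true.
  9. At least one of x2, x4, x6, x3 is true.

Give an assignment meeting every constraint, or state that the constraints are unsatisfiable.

x1 = False; x2 = True; x3 = False; x4 = False; x5 = False; x6 = False

  (1) {x3, x4, x1, x2}: 1 true — exactly one ✓
  (2) {x6, x3, x4, x2}: 1 true — exactly one ✓
  (3) {x3, x5, x6, x4}: 0 true — none ✓
  (4) {x1, x2, x3, x6}: 1 true — at most one ✓
  (5) x6=F, x1=F — same ✓
  (6) x5=F, x1=F — same ✓
  (7) x3=F ⇒ x6: vacuous ✓
  (8) x3=F, x2=T — not both ✓
  (9) {x2, x4, x6, x3}: 1 true — at least one ✓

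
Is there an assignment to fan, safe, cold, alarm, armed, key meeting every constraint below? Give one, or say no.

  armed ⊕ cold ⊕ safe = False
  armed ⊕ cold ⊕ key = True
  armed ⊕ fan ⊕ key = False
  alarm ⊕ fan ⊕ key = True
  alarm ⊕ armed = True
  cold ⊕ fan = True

fan: False; safe: False; cold: True; alarm: False; armed: True; key: True

armed ⊕ cold ⊕ safe = T ⊕ T ⊕ F = False ✓
armed ⊕ cold ⊕ key = T ⊕ T ⊕ T = True ✓
armed ⊕ fan ⊕ key = T ⊕ F ⊕ T = False ✓
alarm ⊕ fan ⊕ key = F ⊕ F ⊕ T = True ✓
alarm ⊕ armed = F ⊕ T = True ✓
cold ⊕ fan = T ⊕ F = True ✓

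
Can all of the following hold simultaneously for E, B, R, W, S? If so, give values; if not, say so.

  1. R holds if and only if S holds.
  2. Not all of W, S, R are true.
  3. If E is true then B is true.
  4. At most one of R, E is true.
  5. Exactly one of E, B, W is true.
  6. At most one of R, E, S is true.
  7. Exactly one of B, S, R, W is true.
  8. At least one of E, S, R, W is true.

E = False, B = False, R = False, W = True, S = False

  (1) R=F, S=F — same ✓
  (2) {W, S, R}: 1/3 true — not all ✓
  (3) E=F ⇒ B: vacuous ✓
  (4) {R, E}: 0 true — at most one ✓
  (5) {E, B, W}: 1 true — exactly one ✓
  (6) {R, E, S}: 0 true — at most one ✓
  (7) {B, S, R, W}: 1 true — exactly one ✓
  (8) {E, S, R, W}: 1 true — at least one ✓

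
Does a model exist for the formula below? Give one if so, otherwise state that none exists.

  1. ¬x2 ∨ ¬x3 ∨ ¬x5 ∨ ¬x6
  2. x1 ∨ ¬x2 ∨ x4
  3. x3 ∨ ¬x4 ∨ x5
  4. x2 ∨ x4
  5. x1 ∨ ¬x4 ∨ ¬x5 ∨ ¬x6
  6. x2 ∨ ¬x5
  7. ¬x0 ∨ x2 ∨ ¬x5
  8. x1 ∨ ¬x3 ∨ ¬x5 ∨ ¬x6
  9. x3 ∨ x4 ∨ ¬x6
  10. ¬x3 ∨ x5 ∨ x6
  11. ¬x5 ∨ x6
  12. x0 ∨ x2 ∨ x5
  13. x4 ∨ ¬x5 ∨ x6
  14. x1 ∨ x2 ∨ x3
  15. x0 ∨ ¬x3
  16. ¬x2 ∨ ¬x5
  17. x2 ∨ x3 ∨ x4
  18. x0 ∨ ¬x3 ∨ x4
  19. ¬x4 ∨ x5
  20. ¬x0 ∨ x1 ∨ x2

x0: False; x1: True; x2: True; x3: False; x4: False; x5: False; x6: False

Set x0 = False.
  then (x0 ∨ ¬x3) forces x3 = False.
Try x1 = False:
  (x1 ∨ x2 ∨ x3) forces x2 = True.
  (x1 ∨ ¬x2 ∨ x4) forces x4 = True.
  (x3 ∨ ¬x4 ∨ x5) forces x5 = True.
  clause (¬x2 ∨ ¬x5) is falsified — backtrack.
So x1 = True.
Set x2 = True.
  then (¬x2 ∨ ¬x5) forces x5 = False.
  then (¬x4 ∨ x5) forces x4 = False.
  then (x3 ∨ x4 ∨ ¬x6) forces x6 = False.
All clauses satisfied.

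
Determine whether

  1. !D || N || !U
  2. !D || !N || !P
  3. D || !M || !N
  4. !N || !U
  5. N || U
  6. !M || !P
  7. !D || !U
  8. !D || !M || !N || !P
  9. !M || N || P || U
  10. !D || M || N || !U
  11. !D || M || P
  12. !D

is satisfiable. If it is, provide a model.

Unit clause (!D) forces D = False.
Set P = True.
  then (!M || !P) forces M = False.
Set N = False.
  then (N || U) forces U = True.
All clauses satisfied.

P = True; D = False; N = False; M = False; U = True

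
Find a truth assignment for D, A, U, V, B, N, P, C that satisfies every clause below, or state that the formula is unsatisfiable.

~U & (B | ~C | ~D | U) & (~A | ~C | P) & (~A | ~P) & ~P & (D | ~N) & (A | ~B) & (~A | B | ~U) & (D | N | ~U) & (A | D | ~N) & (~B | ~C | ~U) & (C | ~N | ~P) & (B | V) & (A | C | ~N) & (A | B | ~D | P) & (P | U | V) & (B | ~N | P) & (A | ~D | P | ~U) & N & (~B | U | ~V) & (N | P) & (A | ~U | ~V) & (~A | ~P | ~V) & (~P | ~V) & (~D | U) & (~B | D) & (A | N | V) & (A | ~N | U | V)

The formula is unsatisfiable.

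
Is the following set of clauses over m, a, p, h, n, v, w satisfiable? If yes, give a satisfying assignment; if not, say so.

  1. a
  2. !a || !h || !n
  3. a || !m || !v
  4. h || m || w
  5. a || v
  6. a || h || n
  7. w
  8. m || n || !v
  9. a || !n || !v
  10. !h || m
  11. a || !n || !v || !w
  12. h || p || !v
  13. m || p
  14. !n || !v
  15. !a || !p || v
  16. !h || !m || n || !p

Unit clause (a) forces a = True.
Unit clause (w) forces w = True.
Set m = True.
Set p = False.
Set h = False.
  then (h || p || !v) forces v = False.
Set n = False.
All clauses satisfied.

m = True; a = True; p = False; h = False; n = False; v = False; w = True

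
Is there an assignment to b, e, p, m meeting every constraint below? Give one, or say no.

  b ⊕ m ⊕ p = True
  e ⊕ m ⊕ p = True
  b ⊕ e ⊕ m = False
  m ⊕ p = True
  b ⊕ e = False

b = False, e = False, p = True, m = False

b ⊕ m ⊕ p = F ⊕ F ⊕ T = True ✓
e ⊕ m ⊕ p = F ⊕ F ⊕ T = True ✓
b ⊕ e ⊕ m = F ⊕ F ⊕ F = False ✓
m ⊕ p = F ⊕ T = True ✓
b ⊕ e = F ⊕ F = False ✓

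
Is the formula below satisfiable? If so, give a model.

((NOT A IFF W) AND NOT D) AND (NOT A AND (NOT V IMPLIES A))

V = True, W = True, D = False, A = False

  (NOT A IFF W) AND NOT D = True
    NOT A IFF W = True
      NOT A = True
    NOT D = True
  NOT A AND (NOT V IMPLIES A) = True
    NOT A = True
    NOT V IMPLIES A = True
      NOT V = False
Both conjuncts True, so the formula holds.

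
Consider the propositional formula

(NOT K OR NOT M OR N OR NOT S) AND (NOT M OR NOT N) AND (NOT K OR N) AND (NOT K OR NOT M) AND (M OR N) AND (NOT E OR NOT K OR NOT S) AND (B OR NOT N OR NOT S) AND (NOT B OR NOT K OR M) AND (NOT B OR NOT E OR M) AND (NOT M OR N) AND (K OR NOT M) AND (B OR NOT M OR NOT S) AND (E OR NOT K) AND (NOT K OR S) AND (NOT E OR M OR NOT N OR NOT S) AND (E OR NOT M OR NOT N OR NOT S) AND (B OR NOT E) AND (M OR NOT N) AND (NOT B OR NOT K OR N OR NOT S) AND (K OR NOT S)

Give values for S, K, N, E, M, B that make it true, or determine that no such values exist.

The formula is unsatisfiable.

Case M = True:
  (NOT M OR NOT N) forces N = False.
  Clause (NOT M OR N) is falsified — contradiction.
Case M = False:
  (M OR N) forces N = True.
  Clause (M OR NOT N) is falsified — contradiction.
Both cases fail, so the formula is unsatisfiable.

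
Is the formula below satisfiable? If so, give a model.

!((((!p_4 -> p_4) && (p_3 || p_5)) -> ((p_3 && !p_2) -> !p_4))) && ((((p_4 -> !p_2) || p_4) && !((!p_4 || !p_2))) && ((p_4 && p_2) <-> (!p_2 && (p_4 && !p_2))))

Case p_2 = True: the conjunct !((((!p_4 -> p_4) && (p_3 || p_5)) -> ((p_3 && !p_2) -> !p_4))) becomes !((((!p_4 -> p_4) && (p_3 || p_5)) -> True)) = False.
Case p_2 = False: the conjunct !((!p_4 || !p_2)) becomes !((!p_4 || True)) = False.
Both cases fail — unsatisfiable.

No satisfying assignment exists.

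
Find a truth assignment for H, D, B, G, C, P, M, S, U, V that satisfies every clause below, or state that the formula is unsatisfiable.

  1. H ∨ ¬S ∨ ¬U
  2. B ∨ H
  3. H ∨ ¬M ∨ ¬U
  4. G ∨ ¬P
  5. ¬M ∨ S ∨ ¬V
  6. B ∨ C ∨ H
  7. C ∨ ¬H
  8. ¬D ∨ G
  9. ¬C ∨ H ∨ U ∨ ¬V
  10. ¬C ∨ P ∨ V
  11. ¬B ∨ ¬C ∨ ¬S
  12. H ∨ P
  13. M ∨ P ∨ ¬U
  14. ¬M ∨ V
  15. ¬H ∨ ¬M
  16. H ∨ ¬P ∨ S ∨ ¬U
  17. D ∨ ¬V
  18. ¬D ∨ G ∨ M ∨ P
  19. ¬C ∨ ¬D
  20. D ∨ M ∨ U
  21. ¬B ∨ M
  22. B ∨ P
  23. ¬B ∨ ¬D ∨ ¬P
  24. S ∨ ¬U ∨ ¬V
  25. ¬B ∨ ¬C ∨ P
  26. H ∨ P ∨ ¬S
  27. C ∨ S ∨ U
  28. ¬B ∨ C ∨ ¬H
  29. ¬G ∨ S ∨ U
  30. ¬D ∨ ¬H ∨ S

H = True, D = False, B = False, G = True, C = True, P = True, M = False, S = True, U = True, V = False

Set H = True.
  then (C ∨ ¬H) forces C = True.
  then (¬H ∨ ¬M) forces M = False.
  then (¬C ∨ ¬D) forces D = False.
  then (D ∨ M ∨ U) forces U = True.
  then (¬B ∨ M) forces B = False.
  then (B ∨ P) forces P = True.
  then (G ∨ ¬P) forces G = True.
  then (D ∨ ¬V) forces V = False.
Set S = True.
All clauses satisfied.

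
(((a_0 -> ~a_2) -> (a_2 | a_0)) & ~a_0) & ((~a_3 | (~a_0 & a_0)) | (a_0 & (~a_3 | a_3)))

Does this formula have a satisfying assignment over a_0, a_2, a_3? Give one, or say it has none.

a_0 = False, a_2 = True, a_3 = False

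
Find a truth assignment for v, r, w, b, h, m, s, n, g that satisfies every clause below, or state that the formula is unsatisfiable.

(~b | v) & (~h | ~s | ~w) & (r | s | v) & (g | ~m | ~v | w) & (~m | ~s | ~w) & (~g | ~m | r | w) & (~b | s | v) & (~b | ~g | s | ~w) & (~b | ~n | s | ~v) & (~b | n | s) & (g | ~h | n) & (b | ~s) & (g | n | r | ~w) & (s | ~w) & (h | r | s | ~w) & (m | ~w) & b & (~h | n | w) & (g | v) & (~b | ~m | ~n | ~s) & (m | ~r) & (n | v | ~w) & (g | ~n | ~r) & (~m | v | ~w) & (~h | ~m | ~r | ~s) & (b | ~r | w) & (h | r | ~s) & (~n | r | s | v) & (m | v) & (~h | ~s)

Unit clause (b) forces b = True.
In (~b | v) only v is left, so v = True.
Set r = True.
  then (m | ~r) forces m = True.
Try w = True:
  (~m | ~s | ~w) forces s = False.
  clause (s | ~w) is falsified — backtrack.
So w = False.
  then (g | ~m | ~v | w) forces g = True.
Set h = False.
Try s = False:
  (~b | ~n | s | ~v) forces n = False.
  clause (~b | n | s) is falsified — backtrack.
So s = True.
  then (~b | ~m | ~n | ~s) forces n = False.
All clauses satisfied.

v = True, r = True, w = False, b = True, h = False, m = True, s = True, n = False, g = True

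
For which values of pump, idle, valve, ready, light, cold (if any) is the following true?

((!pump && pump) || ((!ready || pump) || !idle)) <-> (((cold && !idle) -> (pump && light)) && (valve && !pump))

pump = False, idle = True, valve = True, ready = False, light = False, cold = True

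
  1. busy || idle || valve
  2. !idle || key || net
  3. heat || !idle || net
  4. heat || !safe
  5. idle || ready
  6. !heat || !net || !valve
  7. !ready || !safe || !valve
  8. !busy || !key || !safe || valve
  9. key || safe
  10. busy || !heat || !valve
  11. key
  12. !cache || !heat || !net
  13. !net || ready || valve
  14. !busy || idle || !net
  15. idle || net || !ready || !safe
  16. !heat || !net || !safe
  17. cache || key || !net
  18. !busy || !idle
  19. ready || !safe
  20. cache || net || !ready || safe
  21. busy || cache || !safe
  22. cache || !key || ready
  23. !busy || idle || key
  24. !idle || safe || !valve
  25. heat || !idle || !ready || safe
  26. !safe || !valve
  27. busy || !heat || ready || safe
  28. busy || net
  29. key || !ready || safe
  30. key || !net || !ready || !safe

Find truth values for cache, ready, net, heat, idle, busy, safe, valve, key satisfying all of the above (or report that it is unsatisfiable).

cache: True, ready: True, net: False, heat: True, idle: False, busy: True, safe: False, valve: False, key: True

Unit clause (key) forces key = True.
Set cache = True.
Set ready = True.
Set net = False.
  then (busy || net) forces busy = True.
  then (!busy || !idle) forces idle = False.
  then (idle || net || !ready || !safe) forces safe = False.
Set heat = True.
Set valve = False.
All clauses satisfied.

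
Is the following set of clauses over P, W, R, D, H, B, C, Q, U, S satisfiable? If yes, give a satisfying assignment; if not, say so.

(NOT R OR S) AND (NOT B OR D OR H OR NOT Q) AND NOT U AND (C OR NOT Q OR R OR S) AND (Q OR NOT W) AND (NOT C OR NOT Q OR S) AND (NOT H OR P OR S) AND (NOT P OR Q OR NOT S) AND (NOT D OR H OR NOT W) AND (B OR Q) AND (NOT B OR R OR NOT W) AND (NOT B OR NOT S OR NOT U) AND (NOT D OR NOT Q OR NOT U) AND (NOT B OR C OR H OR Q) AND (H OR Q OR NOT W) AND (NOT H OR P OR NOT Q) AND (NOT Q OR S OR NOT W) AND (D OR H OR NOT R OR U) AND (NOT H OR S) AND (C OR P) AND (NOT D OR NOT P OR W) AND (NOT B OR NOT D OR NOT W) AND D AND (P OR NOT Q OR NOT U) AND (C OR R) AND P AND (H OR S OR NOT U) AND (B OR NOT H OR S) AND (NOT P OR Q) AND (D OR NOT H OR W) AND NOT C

P: True; W: True; R: True; D: True; H: True; B: False; C: False; Q: True; U: False; S: True

Unit clause (NOT U) forces U = False.
Unit clause (D) forces D = True.
Unit clause (P) forces P = True.
In (NOT P OR Q) only Q is left, so Q = True.
Unit clause (NOT C) forces C = False.
In (NOT D OR NOT P OR W) only W is left, so W = True.
In (NOT B OR NOT D OR NOT W) only NOT B is left, so B = False.
In (C OR R) only R is left, so R = True.
In (NOT R OR S) only S is left, so S = True.
In (NOT D OR H OR NOT W) only H is left, so H = True.
All clauses satisfied.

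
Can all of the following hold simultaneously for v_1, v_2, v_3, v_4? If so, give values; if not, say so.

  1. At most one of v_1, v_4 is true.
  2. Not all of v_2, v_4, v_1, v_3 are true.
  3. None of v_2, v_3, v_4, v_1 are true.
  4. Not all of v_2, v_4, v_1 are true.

v_1 = False, v_2 = False, v_3 = False, v_4 = False

  (1) {v_1, v_4}: 0 true — at most one ✓
  (2) {v_2, v_4, v_1, v_3}: 0/4 true — not all ✓
  (3) {v_2, v_3, v_4, v_1}: 0 true — none ✓
  (4) {v_2, v_4, v_1}: 0/3 true — not all ✓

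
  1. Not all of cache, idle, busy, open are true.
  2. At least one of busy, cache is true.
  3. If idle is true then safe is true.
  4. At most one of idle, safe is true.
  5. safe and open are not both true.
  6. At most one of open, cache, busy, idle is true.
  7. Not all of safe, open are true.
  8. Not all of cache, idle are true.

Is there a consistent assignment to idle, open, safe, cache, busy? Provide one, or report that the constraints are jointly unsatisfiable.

idle: False, open: False, safe: True, cache: False, busy: True

  (1) {cache, idle, busy, open}: 1/4 true — not all ✓
  (2) {busy, cache}: 1 true — at least one ✓
  (3) idle=F ⇒ safe: vacuous ✓
  (4) {idle, safe}: 1 true — at most one ✓
  (5) safe=T, open=F — not both ✓
  (6) {open, cache, busy, idle}: 1 true — at most one ✓
  (7) {safe, open}: 1/2 true — not all ✓
  (8) {cache, idle}: 0/2 true — not all ✓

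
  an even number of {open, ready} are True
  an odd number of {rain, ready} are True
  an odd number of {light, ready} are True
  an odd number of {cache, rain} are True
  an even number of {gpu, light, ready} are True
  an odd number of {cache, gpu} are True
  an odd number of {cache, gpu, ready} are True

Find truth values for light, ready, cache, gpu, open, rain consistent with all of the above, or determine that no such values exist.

light: True; ready: False; cache: False; gpu: True; open: False; rain: True

{open, ready}: 0 true → even ✓
{rain, ready}: 1 true → odd ✓
{light, ready}: 1 true → odd ✓
{cache, rain}: 1 true → odd ✓
{gpu, light, ready}: 2 true → even ✓
{cache, gpu}: 1 true → odd ✓
{cache, gpu, ready}: 1 true → odd ✓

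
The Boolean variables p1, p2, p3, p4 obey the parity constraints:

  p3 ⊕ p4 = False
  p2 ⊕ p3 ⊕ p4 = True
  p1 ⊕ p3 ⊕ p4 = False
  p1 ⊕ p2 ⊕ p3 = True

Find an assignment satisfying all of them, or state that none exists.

p1: False, p2: True, p3: False, p4: False

p3 ⊕ p4 = F ⊕ F = False ✓
p2 ⊕ p3 ⊕ p4 = T ⊕ F ⊕ F = True ✓
p1 ⊕ p3 ⊕ p4 = F ⊕ F ⊕ F = False ✓
p1 ⊕ p2 ⊕ p3 = F ⊕ T ⊕ F = True ✓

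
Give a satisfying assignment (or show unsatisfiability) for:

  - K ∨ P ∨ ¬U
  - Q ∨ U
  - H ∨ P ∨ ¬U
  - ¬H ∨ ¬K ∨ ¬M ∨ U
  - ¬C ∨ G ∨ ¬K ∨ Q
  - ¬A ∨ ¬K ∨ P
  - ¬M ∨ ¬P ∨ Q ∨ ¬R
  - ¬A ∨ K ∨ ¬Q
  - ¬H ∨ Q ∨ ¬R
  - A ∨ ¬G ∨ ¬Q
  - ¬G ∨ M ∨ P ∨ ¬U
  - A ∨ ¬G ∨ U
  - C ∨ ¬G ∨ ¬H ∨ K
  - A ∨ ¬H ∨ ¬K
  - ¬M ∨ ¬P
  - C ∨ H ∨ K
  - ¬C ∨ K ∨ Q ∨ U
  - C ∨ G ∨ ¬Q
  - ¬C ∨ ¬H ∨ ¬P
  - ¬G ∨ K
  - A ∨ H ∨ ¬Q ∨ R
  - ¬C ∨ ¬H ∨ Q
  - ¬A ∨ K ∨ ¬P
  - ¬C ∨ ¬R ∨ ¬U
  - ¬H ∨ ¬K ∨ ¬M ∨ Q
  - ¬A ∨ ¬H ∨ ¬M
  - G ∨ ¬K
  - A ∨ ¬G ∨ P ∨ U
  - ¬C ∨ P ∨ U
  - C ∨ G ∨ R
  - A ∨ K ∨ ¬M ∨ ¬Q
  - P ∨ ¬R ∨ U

Set Q = True.
Set U = False.
Try P = False:
  (¬C ∨ P ∨ U) forces C = False.
  (C ∨ G ∨ ¬Q) forces G = True.
  (A ∨ ¬G ∨ ¬Q) forces A = True.
  (¬A ∨ ¬K ∨ P) forces K = False.
  clause (¬A ∨ K ∨ ¬Q) is falsified — backtrack.
So P = True.
  then (¬M ∨ ¬P) forces M = False.
Set A = True.
  then (¬A ∨ K ∨ ¬Q) forces K = True.
  then (G ∨ ¬K) forces G = True.
Set H = False.
Set R = False.
Set C = True.
All clauses satisfied.

Q=T; U=F; P=T; A=T; K=T; H=F; R=F; G=T; C=T; M=F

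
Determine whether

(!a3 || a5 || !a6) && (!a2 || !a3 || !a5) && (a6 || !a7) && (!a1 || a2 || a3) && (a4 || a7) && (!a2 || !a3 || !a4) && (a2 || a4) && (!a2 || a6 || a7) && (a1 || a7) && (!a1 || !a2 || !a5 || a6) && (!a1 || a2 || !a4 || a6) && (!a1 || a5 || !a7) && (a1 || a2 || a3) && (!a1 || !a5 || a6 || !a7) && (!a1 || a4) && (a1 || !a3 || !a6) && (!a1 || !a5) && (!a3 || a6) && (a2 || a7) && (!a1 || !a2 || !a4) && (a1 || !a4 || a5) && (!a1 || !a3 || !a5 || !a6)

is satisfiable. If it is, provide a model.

a1 = False; a2 = True; a3 = False; a4 = False; a5 = True; a6 = True; a7 = True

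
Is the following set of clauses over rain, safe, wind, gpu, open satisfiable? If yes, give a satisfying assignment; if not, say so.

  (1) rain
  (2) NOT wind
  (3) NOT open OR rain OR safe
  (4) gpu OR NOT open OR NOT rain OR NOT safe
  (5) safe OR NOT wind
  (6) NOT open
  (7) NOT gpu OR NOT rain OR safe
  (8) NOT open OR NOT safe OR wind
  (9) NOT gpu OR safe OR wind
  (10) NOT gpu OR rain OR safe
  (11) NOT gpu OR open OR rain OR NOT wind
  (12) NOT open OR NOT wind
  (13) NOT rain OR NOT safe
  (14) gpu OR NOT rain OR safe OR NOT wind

rain: True, safe: False, wind: False, gpu: False, open: False

Unit clause (rain) forces rain = True.
Unit clause (NOT wind) forces wind = False.
Unit clause (NOT open) forces open = False.
In (NOT rain OR NOT safe) only NOT safe is left, so safe = False.
In (NOT gpu OR NOT rain OR safe) only NOT gpu is left, so gpu = False.
All clauses satisfied.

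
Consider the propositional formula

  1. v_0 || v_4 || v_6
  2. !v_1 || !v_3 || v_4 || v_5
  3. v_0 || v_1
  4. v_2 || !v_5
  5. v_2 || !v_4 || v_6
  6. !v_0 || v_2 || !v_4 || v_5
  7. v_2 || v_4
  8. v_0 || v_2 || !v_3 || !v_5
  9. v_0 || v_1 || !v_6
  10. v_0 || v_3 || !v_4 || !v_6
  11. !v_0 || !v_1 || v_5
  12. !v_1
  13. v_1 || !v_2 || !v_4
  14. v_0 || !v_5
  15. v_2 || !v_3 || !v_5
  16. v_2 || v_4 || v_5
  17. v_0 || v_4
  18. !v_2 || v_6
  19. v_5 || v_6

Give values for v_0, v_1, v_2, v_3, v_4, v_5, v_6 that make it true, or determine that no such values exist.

v_0: True, v_1: False, v_2: True, v_3: True, v_4: False, v_5: False, v_6: True

Unit clause (!v_1) forces v_1 = False.
In (v_0 || v_1) only v_0 is left, so v_0 = True.
Try v_2 = False:
  (v_2 || !v_5) forces v_5 = False.
  (!v_0 || v_2 || !v_4 || v_5) forces v_4 = False.
  clause (v_2 || v_4) is falsified — backtrack.
So v_2 = True.
  then (v_1 || !v_2 || !v_4) forces v_4 = False.
  then (!v_2 || v_6) forces v_6 = True.
Set v_3 = True.
Set v_5 = False.
All clauses satisfied.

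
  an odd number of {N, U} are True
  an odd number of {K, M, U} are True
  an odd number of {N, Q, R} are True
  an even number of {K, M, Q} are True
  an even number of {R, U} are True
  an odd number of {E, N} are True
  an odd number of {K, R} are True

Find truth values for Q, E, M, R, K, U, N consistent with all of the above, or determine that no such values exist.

Q = False, E = True, M = False, R = True, K = False, U = True, N = False

{N, U}: 1 true → odd ✓
{K, M, U}: 1 true → odd ✓
{N, Q, R}: 1 true → odd ✓
{K, M, Q}: 0 true → even ✓
{R, U}: 2 true → even ✓
{E, N}: 1 true → odd ✓
{K, R}: 1 true → odd ✓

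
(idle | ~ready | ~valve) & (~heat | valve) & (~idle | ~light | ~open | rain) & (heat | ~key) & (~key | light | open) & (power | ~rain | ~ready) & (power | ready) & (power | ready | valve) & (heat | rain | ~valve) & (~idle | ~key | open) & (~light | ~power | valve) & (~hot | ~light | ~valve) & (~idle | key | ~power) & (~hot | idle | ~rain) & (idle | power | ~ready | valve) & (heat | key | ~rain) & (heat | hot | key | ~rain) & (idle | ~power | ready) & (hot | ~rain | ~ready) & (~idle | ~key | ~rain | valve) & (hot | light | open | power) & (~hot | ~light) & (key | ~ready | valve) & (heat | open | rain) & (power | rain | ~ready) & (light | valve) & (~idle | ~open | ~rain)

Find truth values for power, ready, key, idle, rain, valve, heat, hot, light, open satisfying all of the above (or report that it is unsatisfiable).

power=T; ready=F; key=T; idle=T; rain=F; valve=T; heat=T; hot=F; light=F; open=T

Try power = False:
  (power | ready) forces ready = True.
  (power | ~rain | ~ready) forces rain = False.
  clause (power | rain | ~ready) is falsified — backtrack.
So power = True.
Set ready = False.
  then (idle | ~power | ready) forces idle = True.
  then (~idle | key | ~power) forces key = True.
  then (heat | ~key) forces heat = True.
  then (~idle | ~key | open) forces open = True.
  then (~idle | ~open | ~rain) forces rain = False.
  then (~heat | valve) forces valve = True.
  then (~idle | ~light | ~open | rain) forces light = False.
Set hot = False.
All clauses satisfied.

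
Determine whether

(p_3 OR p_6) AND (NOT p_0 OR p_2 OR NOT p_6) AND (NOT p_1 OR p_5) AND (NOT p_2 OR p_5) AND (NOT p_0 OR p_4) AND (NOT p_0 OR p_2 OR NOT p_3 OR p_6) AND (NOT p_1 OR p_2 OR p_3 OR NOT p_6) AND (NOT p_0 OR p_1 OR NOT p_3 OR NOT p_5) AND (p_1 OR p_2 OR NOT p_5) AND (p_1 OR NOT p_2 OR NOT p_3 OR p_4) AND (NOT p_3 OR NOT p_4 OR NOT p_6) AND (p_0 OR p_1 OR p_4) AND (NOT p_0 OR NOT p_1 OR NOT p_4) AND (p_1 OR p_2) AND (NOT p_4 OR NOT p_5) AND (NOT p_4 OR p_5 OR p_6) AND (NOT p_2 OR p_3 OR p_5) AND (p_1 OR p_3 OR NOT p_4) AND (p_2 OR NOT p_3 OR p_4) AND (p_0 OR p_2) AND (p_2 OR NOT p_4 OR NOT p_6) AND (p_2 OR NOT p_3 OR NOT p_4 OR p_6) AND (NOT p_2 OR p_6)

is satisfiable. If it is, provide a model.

p_0=F, p_1=T, p_2=T, p_3=F, p_4=F, p_5=T, p_6=T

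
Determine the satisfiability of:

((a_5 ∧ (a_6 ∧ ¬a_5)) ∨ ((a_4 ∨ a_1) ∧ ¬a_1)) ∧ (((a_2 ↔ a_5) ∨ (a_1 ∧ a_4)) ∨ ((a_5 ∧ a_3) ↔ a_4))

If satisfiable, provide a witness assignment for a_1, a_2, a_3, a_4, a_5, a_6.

a_1 = False, a_2 = True, a_3 = True, a_4 = True, a_5 = True, a_6 = True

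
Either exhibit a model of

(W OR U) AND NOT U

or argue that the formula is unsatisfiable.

W=T, U=F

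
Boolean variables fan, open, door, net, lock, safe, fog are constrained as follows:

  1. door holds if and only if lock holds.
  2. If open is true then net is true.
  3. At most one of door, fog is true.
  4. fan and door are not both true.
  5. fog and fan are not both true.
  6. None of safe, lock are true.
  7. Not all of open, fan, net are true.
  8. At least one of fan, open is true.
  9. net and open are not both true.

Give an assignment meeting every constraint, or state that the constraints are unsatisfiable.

fan=T; open=F; door=F; net=T; lock=F; safe=F; fog=F

  (1) door=F, lock=F — same ✓
  (2) open=F ⇒ net: vacuous ✓
  (3) {door, fog}: 0 true — at most one ✓
  (4) fan=T, door=F — not both ✓
  (5) fog=F, fan=T — not both ✓
  (6) {safe, lock}: 0 true — none ✓
  (7) {open, fan, net}: 2/3 true — not all ✓
  (8) {fan, open}: 1 true — at least one ✓
  (9) net=T, open=F — not both ✓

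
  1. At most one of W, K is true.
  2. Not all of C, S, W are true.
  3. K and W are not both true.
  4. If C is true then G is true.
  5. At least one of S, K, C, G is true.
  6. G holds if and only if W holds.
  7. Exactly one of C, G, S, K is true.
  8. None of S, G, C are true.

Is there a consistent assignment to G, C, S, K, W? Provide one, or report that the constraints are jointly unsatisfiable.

G: False, C: False, S: False, K: True, W: False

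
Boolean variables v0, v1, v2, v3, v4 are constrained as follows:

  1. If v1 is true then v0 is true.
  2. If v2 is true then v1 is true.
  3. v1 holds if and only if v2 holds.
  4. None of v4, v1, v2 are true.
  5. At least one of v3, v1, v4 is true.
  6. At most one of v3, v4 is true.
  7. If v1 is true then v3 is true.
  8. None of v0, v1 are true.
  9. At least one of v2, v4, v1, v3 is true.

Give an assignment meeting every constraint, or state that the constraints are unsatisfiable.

v0 = False, v1 = False, v2 = False, v3 = True, v4 = False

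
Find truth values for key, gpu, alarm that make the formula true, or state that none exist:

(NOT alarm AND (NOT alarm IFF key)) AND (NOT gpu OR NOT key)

key: True, gpu: False, alarm: False

  NOT alarm AND (NOT alarm IFF key) = True
    NOT alarm = True
    NOT alarm IFF key = True
      NOT alarm = True
  NOT gpu OR NOT key = True
    NOT gpu = True
    NOT key = False
Both conjuncts True, so the formula holds.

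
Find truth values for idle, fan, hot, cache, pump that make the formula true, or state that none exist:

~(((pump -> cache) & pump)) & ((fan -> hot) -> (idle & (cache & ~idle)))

idle: True, fan: True, hot: False, cache: False, pump: False

  ~(((pump -> cache) & pump)) = True
    (pump -> cache) & pump = False
      pump -> cache = True
  (fan -> hot) -> (idle & (cache & ~idle)) = True
    fan -> hot = False
    idle & (cache & ~idle) = False
      cache & ~idle = False
        ~idle = False
Both conjuncts True, so the formula holds.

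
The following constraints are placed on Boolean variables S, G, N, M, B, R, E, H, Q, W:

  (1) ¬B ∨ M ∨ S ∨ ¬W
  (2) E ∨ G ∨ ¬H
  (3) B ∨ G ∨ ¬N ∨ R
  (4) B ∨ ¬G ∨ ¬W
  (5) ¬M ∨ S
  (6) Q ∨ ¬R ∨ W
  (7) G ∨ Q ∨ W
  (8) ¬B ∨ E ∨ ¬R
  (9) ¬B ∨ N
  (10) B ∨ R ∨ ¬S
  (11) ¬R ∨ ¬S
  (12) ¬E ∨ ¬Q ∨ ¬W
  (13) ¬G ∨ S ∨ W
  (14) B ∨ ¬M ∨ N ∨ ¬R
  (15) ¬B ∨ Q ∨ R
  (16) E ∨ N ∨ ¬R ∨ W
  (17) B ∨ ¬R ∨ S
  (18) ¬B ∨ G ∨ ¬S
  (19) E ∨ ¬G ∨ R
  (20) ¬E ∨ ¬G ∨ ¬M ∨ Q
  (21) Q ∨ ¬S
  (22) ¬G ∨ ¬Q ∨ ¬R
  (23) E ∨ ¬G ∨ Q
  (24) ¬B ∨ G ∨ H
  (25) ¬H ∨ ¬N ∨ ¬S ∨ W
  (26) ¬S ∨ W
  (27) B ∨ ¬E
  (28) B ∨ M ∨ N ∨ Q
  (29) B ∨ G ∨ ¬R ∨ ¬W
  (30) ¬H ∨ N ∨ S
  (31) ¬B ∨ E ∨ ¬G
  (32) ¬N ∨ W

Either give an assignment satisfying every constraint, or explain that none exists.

Set S = False.
  then (¬M ∨ S) forces M = False.
Try G = True:
  (¬G ∨ S ∨ W) forces W = True.
  (¬B ∨ M ∨ S ∨ ¬W) forces B = False.
  clause (B ∨ ¬G ∨ ¬W) is falsified — backtrack.
So G = False.
Set N = False.
  then (¬B ∨ N) forces B = False.
  then (B ∨ ¬R ∨ S) forces R = False.
  then (B ∨ ¬E) forces E = False.
  then (B ∨ M ∨ N ∨ Q) forces Q = True.
  then (¬H ∨ N ∨ S) forces H = False.
Set W = False.
All clauses satisfied.

S: False, G: False, N: False, M: False, B: False, R: False, E: False, H: False, Q: True, W: False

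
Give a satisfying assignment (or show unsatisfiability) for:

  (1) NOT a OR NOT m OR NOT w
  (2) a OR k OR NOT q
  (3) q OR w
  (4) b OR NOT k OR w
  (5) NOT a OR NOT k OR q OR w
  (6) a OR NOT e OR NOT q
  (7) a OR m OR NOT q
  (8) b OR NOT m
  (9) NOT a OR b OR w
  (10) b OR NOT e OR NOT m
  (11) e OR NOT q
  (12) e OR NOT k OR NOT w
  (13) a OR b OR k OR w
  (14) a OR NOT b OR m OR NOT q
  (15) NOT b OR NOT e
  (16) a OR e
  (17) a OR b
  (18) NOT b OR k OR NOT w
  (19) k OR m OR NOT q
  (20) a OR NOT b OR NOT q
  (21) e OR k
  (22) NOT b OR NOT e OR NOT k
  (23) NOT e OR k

q: True, a: True, k: True, m: False, b: False, e: True, w: True

Set q = True.
  then (e OR NOT q) forces e = True.
  then (NOT b OR NOT e) forces b = False.
  then (a OR b) forces a = True.
  then (NOT e OR k) forces k = True.
  then (b OR NOT k OR w) forces w = True.
  then (b OR NOT m) forces m = False.
All clauses satisfied.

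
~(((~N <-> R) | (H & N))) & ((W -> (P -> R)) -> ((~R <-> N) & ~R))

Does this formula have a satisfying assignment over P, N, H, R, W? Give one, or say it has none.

P: True, N: False, H: False, R: False, W: True

  ~(((~N <-> R) | (H & N))) = True
    (~N <-> R) | (H & N) = False
      ~N <-> R = False
        ~N = True
      H & N = False
  (W -> (P -> R)) -> ((~R <-> N) & ~R) = True
    W -> (P -> R) = False
      P -> R = False
    (~R <-> N) & ~R = False
      ~R <-> N = False
        ~R = True
      ~R = True
Both conjuncts True, so the formula holds.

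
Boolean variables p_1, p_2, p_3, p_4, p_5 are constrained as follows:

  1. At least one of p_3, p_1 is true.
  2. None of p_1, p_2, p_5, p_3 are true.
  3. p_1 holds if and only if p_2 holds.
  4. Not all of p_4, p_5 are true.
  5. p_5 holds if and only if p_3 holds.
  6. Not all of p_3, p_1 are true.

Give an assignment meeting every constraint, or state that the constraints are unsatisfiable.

Unsatisfiable — no assignment works.

Case p_1 = True:
  Constraint (2) is violated (p_1=T) — contradiction.
Case p_1 = False:
  (1) with p_1=F forces p_3 = True.
  Constraint (2) is violated (p_3=T) — contradiction.
Both cases fail — unsatisfiable.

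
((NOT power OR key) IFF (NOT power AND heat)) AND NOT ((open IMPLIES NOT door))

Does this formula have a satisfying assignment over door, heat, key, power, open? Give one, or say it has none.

door: True; heat: True; key: True; power: False; open: True

  (NOT power OR key) IFF (NOT power AND heat) = True
    NOT power OR key = True
      NOT power = True
    NOT power AND heat = True
      NOT power = True
  NOT ((open IMPLIES NOT door)) = True
    open IMPLIES NOT door = False
      NOT door = False
Both conjuncts True, so the formula holds.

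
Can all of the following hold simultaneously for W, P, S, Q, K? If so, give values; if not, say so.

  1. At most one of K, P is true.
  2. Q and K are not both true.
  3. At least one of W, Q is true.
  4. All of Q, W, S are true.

W=T, P=T, S=T, Q=T, K=F

  (1) {K, P}: 1 true — at most one ✓
  (2) Q=T, K=F — not both ✓
  (3) {W, Q}: 2 true — at least one ✓
  (4) {Q, W, S}: all 3 true ✓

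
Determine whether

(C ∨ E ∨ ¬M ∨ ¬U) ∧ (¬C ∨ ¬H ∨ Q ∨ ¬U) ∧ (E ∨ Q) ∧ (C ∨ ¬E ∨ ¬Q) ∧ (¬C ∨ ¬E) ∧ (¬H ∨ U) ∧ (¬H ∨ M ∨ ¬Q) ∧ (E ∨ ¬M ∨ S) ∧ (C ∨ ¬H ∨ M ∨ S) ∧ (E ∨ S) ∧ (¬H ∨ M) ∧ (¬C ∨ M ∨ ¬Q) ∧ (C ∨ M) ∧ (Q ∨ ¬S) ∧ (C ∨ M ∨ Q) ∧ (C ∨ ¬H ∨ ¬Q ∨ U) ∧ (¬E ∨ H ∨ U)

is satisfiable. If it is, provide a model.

Set C = False.
  then (C ∨ M) forces M = True.
Set E = True.
  then (C ∨ ¬E ∨ ¬Q) forces Q = False.
  then (Q ∨ ¬S) forces S = False.
Try U = False:
  (¬H ∨ U) forces H = False.
  clause (¬E ∨ H ∨ U) is falsified — backtrack.
So U = True.
Set H = False.
All clauses satisfied.

C: False; E: True; U: True; Q: False; S: False; H: False; M: True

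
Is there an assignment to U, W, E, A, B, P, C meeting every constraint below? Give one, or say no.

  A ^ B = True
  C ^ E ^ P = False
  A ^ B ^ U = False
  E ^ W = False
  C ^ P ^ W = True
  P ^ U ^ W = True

Adding constraints 2, 4, 5 mod 2: every variable appears an even number of times on the left, so the left side is 0.
But the right sides sum to 1 (mod 2). 0 ≠ 1 — the system is inconsistent.

Unsatisfiable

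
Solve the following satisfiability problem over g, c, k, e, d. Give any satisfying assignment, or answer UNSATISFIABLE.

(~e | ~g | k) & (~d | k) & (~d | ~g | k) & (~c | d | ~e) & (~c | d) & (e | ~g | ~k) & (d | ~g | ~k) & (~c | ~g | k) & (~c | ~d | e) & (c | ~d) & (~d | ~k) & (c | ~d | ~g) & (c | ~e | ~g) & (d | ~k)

g=T, c=F, k=F, e=F, d=F

Set g = True.
Try c = True:
  (~c | d) forces d = True.
  (~d | k) forces k = True.
  clause (~d | ~k) is falsified — backtrack.
So c = False.
  then (c | ~d) forces d = False.
  then (c | ~e | ~g) forces e = False.
  then (d | ~k) forces k = False.
All clauses satisfied.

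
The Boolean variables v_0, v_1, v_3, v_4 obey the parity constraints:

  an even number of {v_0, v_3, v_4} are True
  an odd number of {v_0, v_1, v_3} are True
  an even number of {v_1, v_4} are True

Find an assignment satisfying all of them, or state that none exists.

Adding constraints 1, 2, 3 mod 2: every variable appears an even number of times on the left, so the left side is 0.
But the right sides sum to 1 (mod 2). 0 ≠ 1 — the system is inconsistent.

Unsatisfiable — no assignment works.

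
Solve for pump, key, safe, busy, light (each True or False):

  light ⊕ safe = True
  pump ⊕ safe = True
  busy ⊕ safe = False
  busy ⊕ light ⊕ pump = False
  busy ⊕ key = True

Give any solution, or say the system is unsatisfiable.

pump = True, key = True, safe = False, busy = False, light = True

light ⊕ safe = T ⊕ F = True ✓
pump ⊕ safe = T ⊕ F = True ✓
busy ⊕ safe = F ⊕ F = False ✓
busy ⊕ light ⊕ pump = F ⊕ T ⊕ T = False ✓
busy ⊕ key = F ⊕ T = True ✓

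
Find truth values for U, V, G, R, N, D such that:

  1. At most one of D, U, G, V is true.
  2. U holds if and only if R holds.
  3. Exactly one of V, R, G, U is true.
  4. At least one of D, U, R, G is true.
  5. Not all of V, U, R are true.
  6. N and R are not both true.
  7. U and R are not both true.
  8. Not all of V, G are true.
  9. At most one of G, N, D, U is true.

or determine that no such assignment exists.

U=F; V=F; G=T; R=F; N=F; D=F

  (1) {D, U, G, V}: 1 true — at most one ✓
  (2) U=F, R=F — same ✓
  (3) {V, R, G, U}: 1 true — exactly one ✓
  (4) {D, U, R, G}: 1 true — at least one ✓
  (5) {V, U, R}: 0/3 true — not all ✓
  (6) N=F, R=F — not both ✓
  (7) U=F, R=F — not both ✓
  (8) {V, G}: 1/2 true — not all ✓
  (9) {G, N, D, U}: 1 true — at most one ✓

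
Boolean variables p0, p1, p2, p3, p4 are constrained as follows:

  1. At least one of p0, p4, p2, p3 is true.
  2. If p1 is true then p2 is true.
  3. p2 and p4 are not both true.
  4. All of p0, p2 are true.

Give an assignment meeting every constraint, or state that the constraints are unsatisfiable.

p0=T, p1=F, p2=T, p3=T, p4=F

  (1) {p0, p4, p2, p3}: 3 true — at least one ✓
  (2) p1=F ⇒ p2: vacuous ✓
  (3) p2=T, p4=F — not both ✓
  (4) {p0, p2}: all 2 true ✓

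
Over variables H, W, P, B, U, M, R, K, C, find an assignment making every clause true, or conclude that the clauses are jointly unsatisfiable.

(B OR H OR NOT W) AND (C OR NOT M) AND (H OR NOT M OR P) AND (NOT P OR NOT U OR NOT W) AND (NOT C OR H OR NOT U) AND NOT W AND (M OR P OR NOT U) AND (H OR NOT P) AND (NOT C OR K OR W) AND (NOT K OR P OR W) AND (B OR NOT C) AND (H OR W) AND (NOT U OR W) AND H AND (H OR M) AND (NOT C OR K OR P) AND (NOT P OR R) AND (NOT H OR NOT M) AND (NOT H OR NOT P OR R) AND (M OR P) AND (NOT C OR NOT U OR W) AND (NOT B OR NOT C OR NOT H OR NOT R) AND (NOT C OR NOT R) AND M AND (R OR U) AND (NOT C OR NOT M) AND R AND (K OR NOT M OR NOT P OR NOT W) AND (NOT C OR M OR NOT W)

Unsatisfiable — no assignment works.

Case M = True:
  (C OR NOT M) forces C = True.
  Clause (NOT C OR NOT M) is falsified — contradiction.
Case M = False:
  Clause (M) is falsified — contradiction.
Both cases fail, so the formula is unsatisfiable.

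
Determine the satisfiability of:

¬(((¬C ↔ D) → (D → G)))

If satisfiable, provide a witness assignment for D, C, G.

D: True, C: False, G: False

  ¬(((¬C ↔ D) → (D → G))) = True
    (¬C ↔ D) → (D → G) = False
      ¬C ↔ D = True
        ¬C = True
      D → G = False
The formula evaluates to True.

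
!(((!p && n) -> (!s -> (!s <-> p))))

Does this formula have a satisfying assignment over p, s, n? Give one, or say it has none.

p=F, s=F, n=T

  !(((!p && n) -> (!s -> (!s <-> p)))) = True
    (!p && n) -> (!s -> (!s <-> p)) = False
      !p && n = True
        !p = True
      !s -> (!s <-> p) = False
        !s = True
        !s <-> p = False
          !s = True
The formula evaluates to True.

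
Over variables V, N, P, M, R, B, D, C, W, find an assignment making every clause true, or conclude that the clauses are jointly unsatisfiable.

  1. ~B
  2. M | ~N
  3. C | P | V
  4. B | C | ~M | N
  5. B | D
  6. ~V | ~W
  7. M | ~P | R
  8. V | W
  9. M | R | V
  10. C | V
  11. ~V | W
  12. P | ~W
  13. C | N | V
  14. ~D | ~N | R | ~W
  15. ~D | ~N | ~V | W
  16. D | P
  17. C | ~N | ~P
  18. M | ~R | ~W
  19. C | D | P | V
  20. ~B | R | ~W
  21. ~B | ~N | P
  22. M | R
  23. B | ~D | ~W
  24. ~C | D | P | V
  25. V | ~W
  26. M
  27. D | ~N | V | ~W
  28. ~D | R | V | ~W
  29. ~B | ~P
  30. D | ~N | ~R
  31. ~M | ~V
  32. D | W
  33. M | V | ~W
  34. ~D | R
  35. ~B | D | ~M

Case B = True:
  Clause (~B) is falsified — contradiction.
Case B = False:
  (B | D) forces D = True.
  (B | ~D | ~W) forces W = False.
  (V | W) forces V = True.
  Clause (~V | W) is falsified — contradiction.
Both cases fail, so the formula is unsatisfiable.

No satisfying assignment exists.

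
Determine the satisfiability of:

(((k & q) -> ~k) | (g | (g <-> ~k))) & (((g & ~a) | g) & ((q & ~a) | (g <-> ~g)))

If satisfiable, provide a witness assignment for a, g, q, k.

a = False; g = True; q = True; k = False

  ((k & q) -> ~k) | (g | (g <-> ~k)) = True
    (k & q) -> ~k = True
      k & q = False
      ~k = True
    g | (g <-> ~k) = True
      g <-> ~k = True
        ~k = True
  ((g & ~a) | g) & ((q & ~a) | (g <-> ~g)) = True
    (g & ~a) | g = True
      g & ~a = True
        ~a = True
    (q & ~a) | (g <-> ~g) = True
      q & ~a = True
        ~a = True
      g <-> ~g = False
        ~g = False
Both conjuncts True, so the formula holds.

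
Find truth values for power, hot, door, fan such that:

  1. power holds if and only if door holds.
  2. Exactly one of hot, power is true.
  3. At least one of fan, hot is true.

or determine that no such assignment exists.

power = False; hot = True; door = False; fan = False

  (1) power=F, door=F — same ✓
  (2) {hot, power}: 1 true — exactly one ✓
  (3) {fan, hot}: 1 true — at least one ✓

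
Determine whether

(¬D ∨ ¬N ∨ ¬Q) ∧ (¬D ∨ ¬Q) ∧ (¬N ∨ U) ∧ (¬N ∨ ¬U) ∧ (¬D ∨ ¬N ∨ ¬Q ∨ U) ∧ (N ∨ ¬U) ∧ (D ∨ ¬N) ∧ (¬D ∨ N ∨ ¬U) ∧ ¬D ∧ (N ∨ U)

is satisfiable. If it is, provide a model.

Case N = True:
  (¬N ∨ U) forces U = True.
  Clause (¬N ∨ ¬U) is falsified — contradiction.
Case N = False:
  (N ∨ ¬U) forces U = False.
  Clause (N ∨ U) is falsified — contradiction.
Both cases fail, so the formula is unsatisfiable.

No satisfying assignment exists.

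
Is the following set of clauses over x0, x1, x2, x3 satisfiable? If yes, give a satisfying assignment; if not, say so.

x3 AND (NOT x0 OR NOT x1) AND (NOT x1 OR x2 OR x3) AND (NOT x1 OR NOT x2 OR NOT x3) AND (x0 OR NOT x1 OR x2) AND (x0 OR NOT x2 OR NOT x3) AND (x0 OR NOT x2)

Unit clause (x3) forces x3 = True.
Set x0 = True.
  then (NOT x0 OR NOT x1) forces x1 = False.
Set x2 = False.
Check each clause:
  (x3): x3 holds.
  (NOT x0 OR NOT x1): NOT x1 holds.
  (NOT x1 OR x2 OR x3): NOT x1 holds.
  (NOT x1 OR NOT x2 OR NOT x3): NOT x1 holds.
  (x0 OR NOT x1 OR x2): x0 holds.
  (x0 OR NOT x2 OR NOT x3): x0 holds.
  (x0 OR NOT x2): x0 holds.
All clauses satisfied.

x0 = True, x1 = False, x2 = False, x3 = True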